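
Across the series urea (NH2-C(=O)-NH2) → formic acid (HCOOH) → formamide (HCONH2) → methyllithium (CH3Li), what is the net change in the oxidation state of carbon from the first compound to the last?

-8

Carbon oxidation states along the series — urea: +4, formic acid: +2, formamide: +2, methyllithium: -4.
Net change = -4 − (+4) = -8.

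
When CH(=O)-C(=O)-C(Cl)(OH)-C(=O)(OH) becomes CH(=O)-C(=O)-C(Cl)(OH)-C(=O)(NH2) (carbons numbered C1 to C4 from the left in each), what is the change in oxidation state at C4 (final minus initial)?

0

Before: C4 has 1 bond to C, 3 bonds to O → oxidation state +3.
After: C4 has 1 bond to C, 2 bonds to O, 1 bond to N → oxidation state +3.
Δ = +3 − (+3) = 0, so no net redox change at C4.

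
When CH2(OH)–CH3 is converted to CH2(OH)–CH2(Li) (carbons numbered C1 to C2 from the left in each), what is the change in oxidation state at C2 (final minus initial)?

0

Before: C2 has 1 bond to C, 3 bonds to H → oxidation state -3.
After: C2 has 1 bond to C, 2 bonds to H, 1 bond to Li → oxidation state -3.
Δ = -3 − (-3) = 0, so no net redox change at C2.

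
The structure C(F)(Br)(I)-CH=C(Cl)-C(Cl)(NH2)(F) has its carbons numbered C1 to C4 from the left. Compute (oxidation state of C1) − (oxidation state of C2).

C1: 1C, 1F, 1Br, 1I → 0 + 1 + 1 + 1 = +3
C2: 3C, 1H → 0 − 1 = -1
Difference: +3 − (-1) = +4.

+4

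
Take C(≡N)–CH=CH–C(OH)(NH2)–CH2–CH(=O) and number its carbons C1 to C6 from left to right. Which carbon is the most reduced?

C5

Tallying each carbon's bonds:
C1: 1C, 3N → 0 + 3 = +3
C2: 3C, 1H → 0 − 1 = -1
C3: 3C, 1H → 0 − 1 = -1
C4: 2C, 1O, 1N → 0 + 1 + 1 = +2
C5: 2C, 2H → 0 − 2 = -2
C6: 1C, 1H, 2O → 0 − 1 + 2 = +1
The most reduced carbon is C5 at -2.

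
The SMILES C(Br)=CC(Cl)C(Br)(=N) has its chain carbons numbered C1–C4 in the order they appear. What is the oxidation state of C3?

0

Count +1 for every bond to an atom more electronegative than carbon and −1 for every bond to one less electronegative; C–C bonds are 0.
C3 has one bond to C (0), one bond to C (0), one bond to H (-1), one bond to Cl (+1).
Oxidation state = 0 + 0 − 1 + 1 = 0.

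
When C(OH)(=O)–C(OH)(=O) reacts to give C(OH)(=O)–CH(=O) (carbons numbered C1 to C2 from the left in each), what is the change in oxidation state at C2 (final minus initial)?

-2

Before: C2 has 1 bond to C, 3 bonds to O → oxidation state +3.
After: C2 has 1 bond to C, 1 bond to H, 2 bonds to O → oxidation state +1.
Δ = +1 − (+3) = -2, so this is a reduction at C2.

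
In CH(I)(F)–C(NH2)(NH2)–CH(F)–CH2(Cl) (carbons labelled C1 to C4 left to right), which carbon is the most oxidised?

C2

Tallying each carbon's bonds:
C1: 1C, 1H, 1F, 1I → 0 − 1 + 1 + 1 = +1
C2: 2C, 2N → 0 + 2 = +2
C3: 2C, 1H, 1F → 0 − 1 + 1 = 0
C4: 1C, 2H, 1Cl → 0 − 2 + 1 = -1
The most oxidised carbon is C2 at +2.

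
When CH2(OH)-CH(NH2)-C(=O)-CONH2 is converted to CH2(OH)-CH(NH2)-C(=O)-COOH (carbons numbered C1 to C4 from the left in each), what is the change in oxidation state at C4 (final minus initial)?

Before: C4 has 1 bond to C, 2 bonds to O, 1 bond to N → oxidation state +3.
After: C4 has 1 bond to C, 3 bonds to O → oxidation state +3.
Δ = +3 − (+3) = 0, so no net redox change at C4.

0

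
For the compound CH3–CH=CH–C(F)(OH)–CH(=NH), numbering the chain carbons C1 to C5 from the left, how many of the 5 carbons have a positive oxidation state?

2

Count +1 for every bond to an atom more electronegative than carbon and −1 for every bond to one less electronegative; C–C bonds are 0. Tallying each carbon:
C1: 1C, 3H → 0 − 3 = -3
C2: 3C, 1H → 0 − 1 = -1
C3: 3C, 1H → 0 − 1 = -1
C4: 2C, 1O, 1F → 0 + 1 + 1 = +2
C5: 1C, 1H, 2N → 0 − 1 + 2 = +1
2 carbons (C4, C5) meet the condition.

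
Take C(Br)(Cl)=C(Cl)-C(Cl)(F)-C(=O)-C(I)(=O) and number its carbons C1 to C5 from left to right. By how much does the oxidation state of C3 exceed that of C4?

C3: 2C, 1F, 1Cl → 0 + 1 + 1 = +2
C4: 2C, 2O → 0 + 2 = +2
Difference: +2 − (+2) = 0.

0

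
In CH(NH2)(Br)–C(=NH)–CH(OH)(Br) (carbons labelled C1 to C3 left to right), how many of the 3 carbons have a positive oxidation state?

3

Assign +1 per bond to O/N/halogen, −1 per bond to H or an electropositive element, and 0 per bond to carbon. Tallying each carbon:
C1: 1C, 1H, 1N, 1Br → 0 − 1 + 1 + 1 = +1
C2: 2C, 2N → 0 + 2 = +2
C3: 1C, 1H, 1O, 1Br → 0 − 1 + 1 + 1 = +1
3 carbons (C1, C2, C3) meet the condition.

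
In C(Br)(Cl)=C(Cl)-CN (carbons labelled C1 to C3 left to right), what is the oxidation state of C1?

Assign +1 per bond to O/N/halogen, −1 per bond to H or an electropositive element, and 0 per bond to carbon.
C1 has a double bond to C (2×0 = 0), one bond to Br (+1), one bond to Cl (+1).
Oxidation state = 0 + 1 + 1 = +2.

+2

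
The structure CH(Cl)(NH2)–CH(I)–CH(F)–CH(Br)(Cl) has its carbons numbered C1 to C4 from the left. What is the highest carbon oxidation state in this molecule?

Each bond to a more electronegative atom (O, N, halogen) counts +1, each bond to a less electronegative atom (H, metal, B, Si) counts −1, and each C–C bond counts 0. Tallying each carbon:
C1: 1C, 1H, 1N, 1Cl → 0 − 1 + 1 + 1 = +1
C2: 2C, 1H, 1I → 0 − 1 + 1 = 0
C3: 2C, 1H, 1F → 0 − 1 + 1 = 0
C4: 1C, 1H, 1Cl, 1Br → 0 − 1 + 1 + 1 = +1
The highest value is +1.

+1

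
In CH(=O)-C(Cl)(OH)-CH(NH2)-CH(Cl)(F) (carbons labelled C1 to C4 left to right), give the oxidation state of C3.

0

C3 has one bond to C (0), one bond to C (0), one bond to H (-1), one bond to N (+1).
Oxidation state = 0 + 0 − 1 + 1 = 0.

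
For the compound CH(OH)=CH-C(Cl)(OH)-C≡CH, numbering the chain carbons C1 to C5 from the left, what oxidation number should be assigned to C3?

C3 has one bond to C (0), one bond to C (0), one bond to Cl (+1), one bond to O (+1).
Oxidation state = 0 + 0 + 1 + 1 = +2.

+2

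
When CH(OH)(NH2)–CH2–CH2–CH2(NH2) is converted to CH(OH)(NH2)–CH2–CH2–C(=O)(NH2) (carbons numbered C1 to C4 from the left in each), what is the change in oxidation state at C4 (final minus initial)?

+4

Before: C4 has 1 bond to C, 2 bonds to H, 1 bond to N → oxidation state -1.
After: C4 has 1 bond to C, 2 bonds to O, 1 bond to N → oxidation state +3.
Δ = +3 − (-1) = +4, so this is an oxidation at C4.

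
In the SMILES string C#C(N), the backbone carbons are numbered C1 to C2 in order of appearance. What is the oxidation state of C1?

-1

C1 has a triple bond to C (3×0 = 0), one bond to H (-1).
Oxidation state = 0 − 1 = -1.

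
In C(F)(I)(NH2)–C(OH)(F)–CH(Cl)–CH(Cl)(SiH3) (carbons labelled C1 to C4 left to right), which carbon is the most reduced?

Each bond to a more electronegative atom (O, N, halogen) counts +1, each bond to a less electronegative atom (H, metal, B, Si) counts −1, and each C–C bond counts 0. Tallying each carbon:
C1: 1C, 1N, 1F, 1I → 0 + 1 + 1 + 1 = +3
C2: 2C, 1O, 1F → 0 + 1 + 1 = +2
C3: 2C, 1H, 1Cl → 0 − 1 + 1 = 0
C4: 1C, 1H, 1Cl, 1Si → 0 − 1 + 1 − 1 = -1
The most reduced carbon is C4 at -1.

C4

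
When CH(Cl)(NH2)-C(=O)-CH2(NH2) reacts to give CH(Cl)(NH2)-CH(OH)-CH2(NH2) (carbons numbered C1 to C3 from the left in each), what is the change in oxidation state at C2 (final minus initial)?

-2

Before: C2 has 2 bonds to C, 2 bonds to O → oxidation state +2.
After: C2 has 2 bonds to C, 1 bond to H, 1 bond to O → oxidation state 0.
Δ = 0 − (+2) = -2, so this is a reduction at C2.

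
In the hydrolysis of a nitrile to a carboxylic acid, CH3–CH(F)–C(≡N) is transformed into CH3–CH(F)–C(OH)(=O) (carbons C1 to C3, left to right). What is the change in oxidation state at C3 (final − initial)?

Before: C3 has 1 bond to C, 3 bonds to N → oxidation state +3.
After: C3 has 1 bond to C, 3 bonds to O → oxidation state +3.
Δ = +3 − (+3) = 0, so no net redox change at C3.

0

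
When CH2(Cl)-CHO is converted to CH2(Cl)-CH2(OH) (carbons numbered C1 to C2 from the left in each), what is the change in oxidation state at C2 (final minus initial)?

Before: C2 has 1 bond to C, 1 bond to H, 2 bonds to O → oxidation state +1.
After: C2 has 1 bond to C, 2 bonds to H, 1 bond to O → oxidation state -1.
Δ = -1 − (+1) = -2, so this is a reduction at C2.

-2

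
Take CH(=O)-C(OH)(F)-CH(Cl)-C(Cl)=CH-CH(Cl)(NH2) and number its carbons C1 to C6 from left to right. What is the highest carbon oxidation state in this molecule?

Each bond to a more electronegative atom (O, N, halogen) counts +1, each bond to a less electronegative atom (H, metal, B, Si) counts −1, and each C–C bond counts 0. Tallying each carbon:
C1: 1C, 1H, 2O → 0 − 1 + 2 = +1
C2: 2C, 1O, 1F → 0 + 1 + 1 = +2
C3: 2C, 1H, 1Cl → 0 − 1 + 1 = 0
C4: 3C, 1Cl → 0 + 1 = +1
C5: 3C, 1H → 0 − 1 = -1
C6: 1C, 1H, 1N, 1Cl → 0 − 1 + 1 + 1 = +1
The highest value is +2.

+2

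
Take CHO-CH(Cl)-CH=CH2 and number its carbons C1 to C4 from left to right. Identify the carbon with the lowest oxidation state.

Assign +1 per bond to O/N/halogen, −1 per bond to H or an electropositive element, and 0 per bond to carbon. Tallying each carbon:
C1: 1C, 1H, 2O → 0 − 1 + 2 = +1
C2: 2C, 1H, 1Cl → 0 − 1 + 1 = 0
C3: 3C, 1H → 0 − 1 = -1
C4: 2C, 2H → 0 − 2 = -2
The most reduced carbon is C4 at -2.

C4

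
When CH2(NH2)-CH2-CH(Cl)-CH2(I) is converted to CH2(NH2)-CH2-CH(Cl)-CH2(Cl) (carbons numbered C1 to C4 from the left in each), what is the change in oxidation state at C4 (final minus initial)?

Before: C4 has 1 bond to C, 2 bonds to H, 1 bond to I → oxidation state -1.
After: C4 has 1 bond to C, 2 bonds to H, 1 bond to Cl → oxidation state -1.
Δ = -1 − (-1) = 0, so no net redox change at C4.

0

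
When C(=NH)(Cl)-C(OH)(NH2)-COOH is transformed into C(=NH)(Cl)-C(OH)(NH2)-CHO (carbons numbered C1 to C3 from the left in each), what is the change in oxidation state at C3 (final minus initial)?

-2

Before: C3 has 1 bond to C, 3 bonds to O → oxidation state +3.
After: C3 has 1 bond to C, 1 bond to H, 2 bonds to O → oxidation state +1.
Δ = +1 − (+3) = -2, so this is a reduction at C3.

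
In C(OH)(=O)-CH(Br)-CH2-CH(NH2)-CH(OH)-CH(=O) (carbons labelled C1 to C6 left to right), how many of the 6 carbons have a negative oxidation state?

Tallying each carbon's bonds:
C1: 1C, 3O → 0 + 3 = +3
C2: 2C, 1H, 1Br → 0 − 1 + 1 = 0
C3: 2C, 2H → 0 − 2 = -2
C4: 2C, 1H, 1N → 0 − 1 + 1 = 0
C5: 2C, 1H, 1O → 0 − 1 + 1 = 0
C6: 1C, 1H, 2O → 0 − 1 + 2 = +1
1 carbon (C3) meets the condition.

1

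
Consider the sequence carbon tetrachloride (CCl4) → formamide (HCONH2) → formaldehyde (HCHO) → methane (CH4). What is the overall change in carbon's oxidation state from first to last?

Carbon oxidation states along the series — carbon tetrachloride: +4, formamide: +2, formaldehyde: 0, methane: -4.
Net change = -4 − (+4) = -8.

-8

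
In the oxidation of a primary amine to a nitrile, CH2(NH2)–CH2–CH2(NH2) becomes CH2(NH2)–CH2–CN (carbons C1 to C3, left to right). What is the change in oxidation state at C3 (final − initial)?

+4

Before: C3 has 1 bond to C, 2 bonds to H, 1 bond to N → oxidation state -1.
After: C3 has 1 bond to C, 3 bonds to N → oxidation state +3.
Δ = +3 − (-1) = +4, so this is an oxidation at C3.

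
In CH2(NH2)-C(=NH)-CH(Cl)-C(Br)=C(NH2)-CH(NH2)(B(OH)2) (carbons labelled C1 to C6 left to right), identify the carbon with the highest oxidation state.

C2

Tallying each carbon's bonds:
C1: 1C, 2H, 1N → 0 − 2 + 1 = -1
C2: 2C, 2N → 0 + 2 = +2
C3: 2C, 1H, 1Cl → 0 − 1 + 1 = 0
C4: 3C, 1Br → 0 + 1 = +1
C5: 3C, 1N → 0 + 1 = +1
C6: 1C, 1H, 1N, 1B → 0 − 1 + 1 − 1 = -1
The most oxidised carbon is C2 at +2.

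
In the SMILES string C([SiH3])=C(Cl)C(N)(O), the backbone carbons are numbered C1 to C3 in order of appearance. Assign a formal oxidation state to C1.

-2

Count +1 for every bond to an atom more electronegative than carbon and −1 for every bond to one less electronegative; C–C bonds are 0.
C1 has a double bond to C (2×0 = 0), one bond to H (-1), one bond to Si (-1).
Oxidation state = 0 − 1 − 1 = -2.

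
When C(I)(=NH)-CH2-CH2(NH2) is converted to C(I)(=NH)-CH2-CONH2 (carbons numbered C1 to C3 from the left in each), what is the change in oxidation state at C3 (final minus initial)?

Before: C3 has 1 bond to C, 2 bonds to H, 1 bond to N → oxidation state -1.
After: C3 has 1 bond to C, 2 bonds to O, 1 bond to N → oxidation state +3.
Δ = +3 − (-1) = +4, so this is an oxidation at C3.

+4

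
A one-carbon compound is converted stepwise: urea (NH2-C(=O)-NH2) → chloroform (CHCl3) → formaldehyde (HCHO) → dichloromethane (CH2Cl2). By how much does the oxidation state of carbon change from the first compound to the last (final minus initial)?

-4

Carbon oxidation states along the series — urea: +4, chloroform: +2, formaldehyde: 0, dichloromethane: 0.
Net change = 0 − (+4) = -4.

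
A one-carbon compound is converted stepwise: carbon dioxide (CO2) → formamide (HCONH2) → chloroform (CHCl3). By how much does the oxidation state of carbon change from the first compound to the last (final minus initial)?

-2

Carbon oxidation states along the series — carbon dioxide: +4, formamide: +2, chloroform: +2.
Net change = +2 − (+4) = -2.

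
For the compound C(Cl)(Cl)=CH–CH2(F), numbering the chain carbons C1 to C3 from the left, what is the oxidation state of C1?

+2

C1 has a double bond to C (2×0 = 0), one bond to Cl (+1), one bond to Cl (+1).
Oxidation state = 0 + 1 + 1 = +2.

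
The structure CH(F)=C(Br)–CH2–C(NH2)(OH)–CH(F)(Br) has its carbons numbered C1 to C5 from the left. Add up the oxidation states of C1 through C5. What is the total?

+2

Tallying each carbon's bonds:
C1: 2C, 1H, 1F → 0 − 1 + 1 = 0
C2: 3C, 1Br → 0 + 1 = +1
C3: 2C, 2H → 0 − 2 = -2
C4: 2C, 1O, 1N → 0 + 1 + 1 = +2
C5: 1C, 1H, 1F, 1Br → 0 − 1 + 1 + 1 = +1
Sum = 0 + 1 − 2 + 2 + 1 = +2.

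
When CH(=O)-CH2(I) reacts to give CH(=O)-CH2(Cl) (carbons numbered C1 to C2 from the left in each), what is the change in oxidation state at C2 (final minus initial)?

0

Before: C2 has 1 bond to C, 2 bonds to H, 1 bond to I → oxidation state -1.
After: C2 has 1 bond to C, 2 bonds to H, 1 bond to Cl → oxidation state -1.
Δ = -1 − (-1) = 0, so no net redox change at C2.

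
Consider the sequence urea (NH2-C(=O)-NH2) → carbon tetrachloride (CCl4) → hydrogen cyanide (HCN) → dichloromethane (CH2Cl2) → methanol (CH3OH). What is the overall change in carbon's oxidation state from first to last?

-6

Carbon oxidation states along the series — urea: +4, carbon tetrachloride: +4, hydrogen cyanide: +2, dichloromethane: 0, methanol: -2.
Net change = -2 − (+4) = -6.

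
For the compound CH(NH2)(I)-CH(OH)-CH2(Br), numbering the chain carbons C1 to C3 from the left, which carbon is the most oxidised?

C1

Each bond to a more electronegative atom (O, N, halogen) counts +1, each bond to a less electronegative atom (H, metal, B, Si) counts −1, and each C–C bond counts 0. Tallying each carbon:
C1: 1C, 1H, 1N, 1I → 0 − 1 + 1 + 1 = +1
C2: 2C, 1H, 1O → 0 − 1 + 1 = 0
C3: 1C, 2H, 1Br → 0 − 2 + 1 = -1
The most oxidised carbon is C1 at +1.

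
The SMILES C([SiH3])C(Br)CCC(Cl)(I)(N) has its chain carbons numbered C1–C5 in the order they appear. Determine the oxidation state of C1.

-3

Assign +1 per bond to O/N/halogen, −1 per bond to H or an electropositive element, and 0 per bond to carbon.
C1 has one bond to C (0), one bond to H (-1), one bond to Si (-1), one bond to H (-1).
Oxidation state = 0 − 1 − 1 − 1 = -3.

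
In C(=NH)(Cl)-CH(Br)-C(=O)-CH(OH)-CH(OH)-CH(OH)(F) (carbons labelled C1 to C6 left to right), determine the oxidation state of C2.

0

C2 has one bond to C (0), one bond to C (0), one bond to H (-1), one bond to Br (+1).
Oxidation state = 0 + 0 − 1 + 1 = 0.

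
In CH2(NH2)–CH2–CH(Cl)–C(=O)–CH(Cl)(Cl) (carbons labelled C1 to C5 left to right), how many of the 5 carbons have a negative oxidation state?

2

Assign +1 per bond to O/N/halogen, −1 per bond to H or an electropositive element, and 0 per bond to carbon. Tallying each carbon:
C1: 1C, 2H, 1N → 0 − 2 + 1 = -1
C2: 2C, 2H → 0 − 2 = -2
C3: 2C, 1H, 1Cl → 0 − 1 + 1 = 0
C4: 2C, 2O → 0 + 2 = +2
C5: 1C, 1H, 2Cl → 0 − 1 + 2 = +1
2 carbons (C1, C2) meet the condition.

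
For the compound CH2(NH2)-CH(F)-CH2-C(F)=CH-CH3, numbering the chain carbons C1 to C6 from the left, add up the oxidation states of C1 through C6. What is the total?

Tallying each carbon's bonds:
C1: 1C, 2H, 1N → 0 − 2 + 1 = -1
C2: 2C, 1H, 1F → 0 − 1 + 1 = 0
C3: 2C, 2H → 0 − 2 = -2
C4: 3C, 1F → 0 + 1 = +1
C5: 3C, 1H → 0 − 1 = -1
C6: 1C, 3H → 0 − 3 = -3
Sum = -1 + 0 − 2 + 1 − 1 − 3 = -6.

-6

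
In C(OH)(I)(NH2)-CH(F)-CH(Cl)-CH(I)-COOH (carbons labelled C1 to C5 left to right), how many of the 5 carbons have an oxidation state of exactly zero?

Count +1 for every bond to an atom more electronegative than carbon and −1 for every bond to one less electronegative; C–C bonds are 0. Tallying each carbon:
C1: 1C, 1O, 1N, 1I → 0 + 1 + 1 + 1 = +3
C2: 2C, 1H, 1F → 0 − 1 + 1 = 0
C3: 2C, 1H, 1Cl → 0 − 1 + 1 = 0
C4: 2C, 1H, 1I → 0 − 1 + 1 = 0
C5: 1C, 3O → 0 + 3 = +3
3 carbons (C2, C3, C4) meet the condition.

3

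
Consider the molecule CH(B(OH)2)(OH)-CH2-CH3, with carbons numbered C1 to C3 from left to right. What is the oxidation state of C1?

Count +1 for every bond to an atom more electronegative than carbon and −1 for every bond to one less electronegative; C–C bonds are 0.
C1 has one bond to C (0), one bond to H (-1), one bond to B (-1), one bond to O (+1).
Oxidation state = 0 − 1 − 1 + 1 = -1.

-1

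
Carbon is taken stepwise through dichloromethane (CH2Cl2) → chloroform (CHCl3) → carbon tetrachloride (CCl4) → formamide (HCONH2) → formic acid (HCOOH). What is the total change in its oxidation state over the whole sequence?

Carbon oxidation states along the series — dichloromethane: 0, chloroform: +2, carbon tetrachloride: +4, formamide: +2, formic acid: +2.
Net change = +2 − (0) = +2.

+2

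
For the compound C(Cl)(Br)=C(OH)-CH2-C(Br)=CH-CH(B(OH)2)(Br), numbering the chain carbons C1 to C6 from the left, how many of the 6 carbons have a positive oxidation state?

Assign +1 per bond to O/N/halogen, −1 per bond to H or an electropositive element, and 0 per bond to carbon. Tallying each carbon:
C1: 2C, 1Cl, 1Br → 0 + 1 + 1 = +2
C2: 3C, 1O → 0 + 1 = +1
C3: 2C, 2H → 0 − 2 = -2
C4: 3C, 1Br → 0 + 1 = +1
C5: 3C, 1H → 0 − 1 = -1
C6: 1C, 1H, 1Br, 1B → 0 − 1 + 1 − 1 = -1
3 carbons (C1, C2, C4) meet the condition.

3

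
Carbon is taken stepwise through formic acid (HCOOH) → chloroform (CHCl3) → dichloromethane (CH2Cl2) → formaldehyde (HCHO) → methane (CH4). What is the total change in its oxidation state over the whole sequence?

-6

Carbon oxidation states along the series — formic acid: +2, chloroform: +2, dichloromethane: 0, formaldehyde: 0, methane: -4.
Net change = -4 − (+2) = -6.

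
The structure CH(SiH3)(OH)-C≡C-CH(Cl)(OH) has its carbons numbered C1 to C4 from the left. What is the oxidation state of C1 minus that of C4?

-2

C1: 1C, 1H, 1O, 1Si → 0 − 1 + 1 − 1 = -1
C4: 1C, 1H, 1O, 1Cl → 0 − 1 + 1 + 1 = +1
Difference: -1 − (+1) = -2.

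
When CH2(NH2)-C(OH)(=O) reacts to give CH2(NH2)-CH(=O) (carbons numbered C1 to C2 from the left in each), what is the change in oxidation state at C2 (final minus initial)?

Before: C2 has 1 bond to C, 3 bonds to O → oxidation state +3.
After: C2 has 1 bond to C, 1 bond to H, 2 bonds to O → oxidation state +1.
Δ = +1 − (+3) = -2, so this is a reduction at C2.

-2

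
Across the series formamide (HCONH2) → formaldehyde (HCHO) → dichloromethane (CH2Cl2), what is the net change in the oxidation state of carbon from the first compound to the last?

Carbon oxidation states along the series — formamide: +2, formaldehyde: 0, dichloromethane: 0.
Net change = 0 − (+2) = -2.

-2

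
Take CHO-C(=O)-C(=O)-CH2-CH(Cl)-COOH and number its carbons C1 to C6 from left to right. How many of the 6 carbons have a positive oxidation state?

4

Tallying each carbon's bonds:
C1: 1C, 1H, 2O → 0 − 1 + 2 = +1
C2: 2C, 2O → 0 + 2 = +2
C3: 2C, 2O → 0 + 2 = +2
C4: 2C, 2H → 0 − 2 = -2
C5: 2C, 1H, 1Cl → 0 − 1 + 1 = 0
C6: 1C, 3O → 0 + 3 = +3
4 carbons (C1, C2, C3, C6) meet the condition.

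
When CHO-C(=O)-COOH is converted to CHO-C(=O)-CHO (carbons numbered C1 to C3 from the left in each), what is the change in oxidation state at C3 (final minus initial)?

Before: C3 has 1 bond to C, 3 bonds to O → oxidation state +3.
After: C3 has 1 bond to C, 1 bond to H, 2 bonds to O → oxidation state +1.
Δ = +1 − (+3) = -2, so this is a reduction at C3.

-2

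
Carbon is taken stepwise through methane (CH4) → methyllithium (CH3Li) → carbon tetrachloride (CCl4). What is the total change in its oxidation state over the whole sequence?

Carbon oxidation states along the series — methane: -4, methyllithium: -4, carbon tetrachloride: +4.
Net change = +4 − (-4) = +8.

+8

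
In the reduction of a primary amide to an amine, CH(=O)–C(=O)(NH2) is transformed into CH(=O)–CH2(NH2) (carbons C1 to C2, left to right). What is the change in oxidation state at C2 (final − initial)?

-4

Before: C2 has 1 bond to C, 2 bonds to O, 1 bond to N → oxidation state +3.
After: C2 has 1 bond to C, 2 bonds to H, 1 bond to N → oxidation state -1.
Δ = -1 − (+3) = -4, so this is a reduction at C2.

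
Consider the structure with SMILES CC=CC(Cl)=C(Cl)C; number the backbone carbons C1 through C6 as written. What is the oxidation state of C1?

-3

Count +1 for every bond to an atom more electronegative than carbon and −1 for every bond to one less electronegative; C–C bonds are 0.
C1 has one bond to C (0), one bond to H (-1), one bond to H (-1), one bond to H (-1).
Oxidation state = 0 − 1 − 1 − 1 = -3.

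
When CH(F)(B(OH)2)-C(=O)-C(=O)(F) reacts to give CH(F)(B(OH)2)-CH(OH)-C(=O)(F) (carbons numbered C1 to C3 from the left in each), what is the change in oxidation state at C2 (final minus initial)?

-2

Before: C2 has 2 bonds to C, 2 bonds to O → oxidation state +2.
After: C2 has 2 bonds to C, 1 bond to H, 1 bond to O → oxidation state 0.
Δ = 0 − (+2) = -2, so this is a reduction at C2.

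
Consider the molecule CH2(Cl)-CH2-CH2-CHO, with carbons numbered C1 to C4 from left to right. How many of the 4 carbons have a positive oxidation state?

Tallying each carbon's bonds:
C1: 1C, 2H, 1Cl → 0 − 2 + 1 = -1
C2: 2C, 2H → 0 − 2 = -2
C3: 2C, 2H → 0 − 2 = -2
C4: 1C, 1H, 2O → 0 − 1 + 2 = +1
1 carbon (C4) meets the condition.

1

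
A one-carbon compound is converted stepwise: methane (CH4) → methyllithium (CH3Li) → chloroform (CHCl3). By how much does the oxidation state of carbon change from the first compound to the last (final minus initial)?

Carbon oxidation states along the series — methane: -4, methyllithium: -4, chloroform: +2.
Net change = +2 − (-4) = +6.

+6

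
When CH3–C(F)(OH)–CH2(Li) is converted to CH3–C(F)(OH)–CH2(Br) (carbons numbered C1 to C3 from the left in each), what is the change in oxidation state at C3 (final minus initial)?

+2

Before: C3 has 1 bond to C, 2 bonds to H, 1 bond to Li → oxidation state -3.
After: C3 has 1 bond to C, 2 bonds to H, 1 bond to Br → oxidation state -1.
Δ = -1 − (-3) = +2, so this is an oxidation at C3.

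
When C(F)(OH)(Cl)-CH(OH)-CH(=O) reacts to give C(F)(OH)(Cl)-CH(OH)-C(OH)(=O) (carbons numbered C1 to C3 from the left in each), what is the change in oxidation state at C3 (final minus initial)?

Before: C3 has 1 bond to C, 1 bond to H, 2 bonds to O → oxidation state +1.
After: C3 has 1 bond to C, 3 bonds to O → oxidation state +3.
Δ = +3 − (+1) = +2, so this is an oxidation at C3.

+2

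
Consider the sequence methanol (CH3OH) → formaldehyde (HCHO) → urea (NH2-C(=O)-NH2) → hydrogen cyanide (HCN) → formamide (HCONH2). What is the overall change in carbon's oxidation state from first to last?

Carbon oxidation states along the series — methanol: -2, formaldehyde: 0, urea: +4, hydrogen cyanide: +2, formamide: +2.
Net change = +2 − (-2) = +4.

+4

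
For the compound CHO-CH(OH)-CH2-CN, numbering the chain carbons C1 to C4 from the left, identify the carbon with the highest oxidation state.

Assign +1 per bond to O/N/halogen, −1 per bond to H or an electropositive element, and 0 per bond to carbon. Tallying each carbon:
C1: 1C, 1H, 2O → 0 − 1 + 2 = +1
C2: 2C, 1H, 1O → 0 − 1 + 1 = 0
C3: 2C, 2H → 0 − 2 = -2
C4: 1C, 3N → 0 + 3 = +3
The most oxidised carbon is C4 at +3.

C4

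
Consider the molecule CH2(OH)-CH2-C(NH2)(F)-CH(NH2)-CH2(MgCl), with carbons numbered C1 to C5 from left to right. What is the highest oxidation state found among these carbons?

Each bond to a more electronegative atom (O, N, halogen) counts +1, each bond to a less electronegative atom (H, metal, B, Si) counts −1, and each C–C bond counts 0. Tallying each carbon:
C1: 1C, 2H, 1O → 0 − 2 + 1 = -1
C2: 2C, 2H → 0 − 2 = -2
C3: 2C, 1N, 1F → 0 + 1 + 1 = +2
C4: 2C, 1H, 1N → 0 − 1 + 1 = 0
C5: 1C, 2H, 1Mg → 0 − 2 − 1 = -3
The highest value is +2.

+2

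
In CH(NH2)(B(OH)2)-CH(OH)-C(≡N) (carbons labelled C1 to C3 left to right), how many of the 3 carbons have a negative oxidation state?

1

Tallying each carbon's bonds:
C1: 1C, 1H, 1N, 1B → 0 − 1 + 1 − 1 = -1
C2: 2C, 1H, 1O → 0 − 1 + 1 = 0
C3: 1C, 3N → 0 + 3 = +3
1 carbon (C1) meets the condition.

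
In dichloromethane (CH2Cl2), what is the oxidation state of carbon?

0

Assign +1 per bond to O/N/halogen, −1 per bond to H or an electropositive element, and 0 per bond to carbon.
The carbon has one bond to H (-1), one bond to H (-1), one bond to Cl (+1), one bond to Cl (+1).
Oxidation state = -1 − 1 + 1 + 1 = 0.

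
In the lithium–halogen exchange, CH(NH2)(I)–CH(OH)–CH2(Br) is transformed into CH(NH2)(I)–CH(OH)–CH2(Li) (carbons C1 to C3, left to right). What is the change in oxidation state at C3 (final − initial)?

Before: C3 has 1 bond to C, 2 bonds to H, 1 bond to Br → oxidation state -1.
After: C3 has 1 bond to C, 2 bonds to H, 1 bond to Li → oxidation state -3.
Δ = -3 − (-1) = -2, so this is a reduction at C3.

-2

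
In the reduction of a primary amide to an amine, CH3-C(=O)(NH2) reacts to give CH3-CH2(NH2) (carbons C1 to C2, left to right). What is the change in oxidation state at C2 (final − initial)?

Before: C2 has 1 bond to C, 2 bonds to O, 1 bond to N → oxidation state +3.
After: C2 has 1 bond to C, 2 bonds to H, 1 bond to N → oxidation state -1.
Δ = -1 − (+3) = -4, so this is a reduction at C2.

-4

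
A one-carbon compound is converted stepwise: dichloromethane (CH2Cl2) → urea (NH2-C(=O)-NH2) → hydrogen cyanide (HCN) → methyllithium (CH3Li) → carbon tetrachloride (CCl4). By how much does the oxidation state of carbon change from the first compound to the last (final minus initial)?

Carbon oxidation states along the series — dichloromethane: 0, urea: +4, hydrogen cyanide: +2, methyllithium: -4, carbon tetrachloride: +4.
Net change = +4 − (0) = +4.

+4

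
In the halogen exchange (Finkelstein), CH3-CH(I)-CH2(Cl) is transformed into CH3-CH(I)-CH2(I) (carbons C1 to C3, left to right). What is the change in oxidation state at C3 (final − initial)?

Before: C3 has 1 bond to C, 2 bonds to H, 1 bond to Cl → oxidation state -1.
After: C3 has 1 bond to C, 2 bonds to H, 1 bond to I → oxidation state -1.
Δ = -1 − (-1) = 0, so no net redox change at C3.

0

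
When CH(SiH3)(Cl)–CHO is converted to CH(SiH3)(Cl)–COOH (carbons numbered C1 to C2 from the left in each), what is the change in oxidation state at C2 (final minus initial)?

+2

Before: C2 has 1 bond to C, 1 bond to H, 2 bonds to O → oxidation state +1.
After: C2 has 1 bond to C, 3 bonds to O → oxidation state +3.
Δ = +3 − (+1) = +2, so this is an oxidation at C2.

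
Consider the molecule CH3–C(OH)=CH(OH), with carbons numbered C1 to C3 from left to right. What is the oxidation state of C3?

0

Each bond to a more electronegative atom (O, N, halogen) counts +1, each bond to a less electronegative atom (H, metal, B, Si) counts −1, and each C–C bond counts 0.
C3 has a double bond to C (2×0 = 0), one bond to H (-1), one bond to O (+1).
Oxidation state = 0 − 1 + 1 = 0.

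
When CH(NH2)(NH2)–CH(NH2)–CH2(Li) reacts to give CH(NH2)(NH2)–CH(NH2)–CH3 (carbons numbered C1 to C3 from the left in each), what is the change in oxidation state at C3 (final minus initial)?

0

Before: C3 has 1 bond to C, 2 bonds to H, 1 bond to Li → oxidation state -3.
After: C3 has 1 bond to C, 3 bonds to H → oxidation state -3.
Δ = -3 − (-3) = 0, so no net redox change at C3.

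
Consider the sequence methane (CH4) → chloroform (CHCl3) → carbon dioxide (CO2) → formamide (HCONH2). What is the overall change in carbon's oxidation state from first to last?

Carbon oxidation states along the series — methane: -4, chloroform: +2, carbon dioxide: +4, formamide: +2.
Net change = +2 − (-4) = +6.

+6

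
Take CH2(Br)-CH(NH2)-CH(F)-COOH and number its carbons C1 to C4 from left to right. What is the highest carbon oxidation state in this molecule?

+3

Tallying each carbon's bonds:
C1: 1C, 2H, 1Br → 0 − 2 + 1 = -1
C2: 2C, 1H, 1N → 0 − 1 + 1 = 0
C3: 2C, 1H, 1F → 0 − 1 + 1 = 0
C4: 1C, 3O → 0 + 3 = +3
The highest value is +3.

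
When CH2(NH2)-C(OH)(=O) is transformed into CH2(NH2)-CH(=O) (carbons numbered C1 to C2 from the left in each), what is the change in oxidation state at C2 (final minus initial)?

-2

Before: C2 has 1 bond to C, 3 bonds to O → oxidation state +3.
After: C2 has 1 bond to C, 1 bond to H, 2 bonds to O → oxidation state +1.
Δ = +1 − (+3) = -2, so this is a reduction at C2.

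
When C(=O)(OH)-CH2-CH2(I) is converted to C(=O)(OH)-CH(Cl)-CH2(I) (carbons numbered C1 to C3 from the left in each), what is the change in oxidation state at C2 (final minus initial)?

+2

Before: C2 has 2 bonds to C, 2 bonds to H → oxidation state -2.
After: C2 has 2 bonds to C, 1 bond to H, 1 bond to Cl → oxidation state 0.
Δ = 0 − (-2) = +2, so this is an oxidation at C2.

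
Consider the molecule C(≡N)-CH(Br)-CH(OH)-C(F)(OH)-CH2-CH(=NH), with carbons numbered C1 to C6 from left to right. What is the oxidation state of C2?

C2 has one bond to C (0), one bond to C (0), one bond to Br (+1), one bond to H (-1).
Oxidation state = 0 + 0 + 1 − 1 = 0.

0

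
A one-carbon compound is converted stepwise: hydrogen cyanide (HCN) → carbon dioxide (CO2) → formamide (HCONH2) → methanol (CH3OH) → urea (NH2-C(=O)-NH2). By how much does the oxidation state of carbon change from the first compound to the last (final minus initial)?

Carbon oxidation states along the series — hydrogen cyanide: +2, carbon dioxide: +4, formamide: +2, methanol: -2, urea: +4.
Net change = +4 − (+2) = +2.

+2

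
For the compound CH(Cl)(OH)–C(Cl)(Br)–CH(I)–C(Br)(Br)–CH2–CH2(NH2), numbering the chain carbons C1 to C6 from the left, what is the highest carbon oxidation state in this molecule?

Tallying each carbon's bonds:
C1: 1C, 1H, 1O, 1Cl → 0 − 1 + 1 + 1 = +1
C2: 2C, 1Cl, 1Br → 0 + 1 + 1 = +2
C3: 2C, 1H, 1I → 0 − 1 + 1 = 0
C4: 2C, 2Br → 0 + 2 = +2
C5: 2C, 2H → 0 − 2 = -2
C6: 1C, 2H, 1N → 0 − 2 + 1 = -1
The highest value is +2.

+2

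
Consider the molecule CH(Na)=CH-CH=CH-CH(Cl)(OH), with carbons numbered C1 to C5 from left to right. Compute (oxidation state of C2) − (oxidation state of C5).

-2

C2: 3C, 1H → 0 − 1 = -1
C5: 1C, 1H, 1O, 1Cl → 0 − 1 + 1 + 1 = +1
Difference: -1 − (+1) = -2.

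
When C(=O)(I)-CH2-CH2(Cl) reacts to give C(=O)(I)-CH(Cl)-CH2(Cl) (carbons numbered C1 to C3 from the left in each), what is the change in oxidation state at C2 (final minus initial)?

Before: C2 has 2 bonds to C, 2 bonds to H → oxidation state -2.
After: C2 has 2 bonds to C, 1 bond to H, 1 bond to Cl → oxidation state 0.
Δ = 0 − (-2) = +2, so this is an oxidation at C2.

+2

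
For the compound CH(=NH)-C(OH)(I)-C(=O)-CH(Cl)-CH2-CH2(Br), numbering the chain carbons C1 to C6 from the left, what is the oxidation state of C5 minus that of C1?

-3

C5: 2C, 2H → 0 − 2 = -2
C1: 1C, 1H, 2N → 0 − 1 + 2 = +1
Difference: -2 − (+1) = -3.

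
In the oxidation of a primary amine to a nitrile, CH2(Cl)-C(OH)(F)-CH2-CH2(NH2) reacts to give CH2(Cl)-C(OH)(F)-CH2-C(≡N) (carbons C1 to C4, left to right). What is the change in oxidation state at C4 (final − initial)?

+4

Before: C4 has 1 bond to C, 2 bonds to H, 1 bond to N → oxidation state -1.
After: C4 has 1 bond to C, 3 bonds to N → oxidation state +3.
Δ = +3 − (-1) = +4, so this is an oxidation at C4.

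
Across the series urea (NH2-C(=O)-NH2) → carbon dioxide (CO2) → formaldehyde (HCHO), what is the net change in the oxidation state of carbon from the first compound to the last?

Carbon oxidation states along the series — urea: +4, carbon dioxide: +4, formaldehyde: 0.
Net change = 0 − (+4) = -4.

-4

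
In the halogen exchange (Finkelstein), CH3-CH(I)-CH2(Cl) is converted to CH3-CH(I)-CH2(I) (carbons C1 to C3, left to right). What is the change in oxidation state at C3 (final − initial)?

0

Before: C3 has 1 bond to C, 2 bonds to H, 1 bond to Cl → oxidation state -1.
After: C3 has 1 bond to C, 2 bonds to H, 1 bond to I → oxidation state -1.
Δ = -1 − (-1) = 0, so no net redox change at C3.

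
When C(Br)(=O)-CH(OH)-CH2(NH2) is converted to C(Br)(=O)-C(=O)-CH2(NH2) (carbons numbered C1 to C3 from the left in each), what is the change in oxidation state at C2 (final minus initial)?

+2

Before: C2 has 2 bonds to C, 1 bond to H, 1 bond to O → oxidation state 0.
After: C2 has 2 bonds to C, 2 bonds to O → oxidation state +2.
Δ = +2 − (0) = +2, so this is an oxidation at C2.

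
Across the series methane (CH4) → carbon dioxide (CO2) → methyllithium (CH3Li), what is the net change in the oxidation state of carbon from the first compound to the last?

0

Carbon oxidation states along the series — methane: -4, carbon dioxide: +4, methyllithium: -4.
Net change = -4 − (-4) = 0.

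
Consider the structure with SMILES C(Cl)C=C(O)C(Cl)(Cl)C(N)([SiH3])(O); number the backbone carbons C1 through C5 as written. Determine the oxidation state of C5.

+1

Each bond to a more electronegative atom (O, N, halogen) counts +1, each bond to a less electronegative atom (H, metal, B, Si) counts −1, and each C–C bond counts 0.
C5 has one bond to C (0), one bond to N (+1), one bond to Si (-1), one bond to O (+1).
Oxidation state = 0 + 1 − 1 + 1 = +1.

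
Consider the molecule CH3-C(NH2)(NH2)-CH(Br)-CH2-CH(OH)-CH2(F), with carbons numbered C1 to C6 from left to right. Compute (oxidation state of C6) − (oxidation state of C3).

-1

C6: 1C, 2H, 1F → 0 − 2 + 1 = -1
C3: 2C, 1H, 1Br → 0 − 1 + 1 = 0
Difference: -1 − (0) = -1.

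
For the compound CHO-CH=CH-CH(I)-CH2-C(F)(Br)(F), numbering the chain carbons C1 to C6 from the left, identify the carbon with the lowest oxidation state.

C5

Bonds to more-electronegative neighbours contribute +1 each, bonds to H or metals contribute −1 each, and C–C bonds contribute 0. Tallying each carbon:
C1: 1C, 1H, 2O → 0 − 1 + 2 = +1
C2: 3C, 1H → 0 − 1 = -1
C3: 3C, 1H → 0 − 1 = -1
C4: 2C, 1H, 1I → 0 − 1 + 1 = 0
C5: 2C, 2H → 0 − 2 = -2
C6: 1C, 2F, 1Br → 0 + 2 + 1 = +3
The most reduced carbon is C5 at -2.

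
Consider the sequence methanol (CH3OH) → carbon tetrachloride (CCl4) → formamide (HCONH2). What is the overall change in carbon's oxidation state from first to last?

+4

Carbon oxidation states along the series — methanol: -2, carbon tetrachloride: +4, formamide: +2.
Net change = +2 − (-2) = +4.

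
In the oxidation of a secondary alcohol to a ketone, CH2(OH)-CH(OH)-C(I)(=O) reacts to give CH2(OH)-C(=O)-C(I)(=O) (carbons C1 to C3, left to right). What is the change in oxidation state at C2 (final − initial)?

Before: C2 has 2 bonds to C, 1 bond to H, 1 bond to O → oxidation state 0.
After: C2 has 2 bonds to C, 2 bonds to O → oxidation state +2.
Δ = +2 − (0) = +2, so this is an oxidation at C2.

+2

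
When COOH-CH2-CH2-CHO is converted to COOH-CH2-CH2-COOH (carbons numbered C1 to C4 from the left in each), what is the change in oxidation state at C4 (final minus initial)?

Before: C4 has 1 bond to C, 1 bond to H, 2 bonds to O → oxidation state +1.
After: C4 has 1 bond to C, 3 bonds to O → oxidation state +3.
Δ = +3 − (+1) = +2, so this is an oxidation at C4.

+2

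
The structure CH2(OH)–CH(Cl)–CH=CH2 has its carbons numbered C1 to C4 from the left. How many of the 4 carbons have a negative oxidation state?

3

Tallying each carbon's bonds:
C1: 1C, 2H, 1O → 0 − 2 + 1 = -1
C2: 2C, 1H, 1Cl → 0 − 1 + 1 = 0
C3: 3C, 1H → 0 − 1 = -1
C4: 2C, 2H → 0 − 2 = -2
3 carbons (C1, C3, C4) meet the condition.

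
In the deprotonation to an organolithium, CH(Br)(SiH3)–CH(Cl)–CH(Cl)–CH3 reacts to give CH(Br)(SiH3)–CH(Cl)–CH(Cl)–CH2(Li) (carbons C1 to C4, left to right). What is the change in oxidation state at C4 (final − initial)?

0

Before: C4 has 1 bond to C, 3 bonds to H → oxidation state -3.
After: C4 has 1 bond to C, 2 bonds to H, 1 bond to Li → oxidation state -3.
Δ = -3 − (-3) = 0, so no net redox change at C4.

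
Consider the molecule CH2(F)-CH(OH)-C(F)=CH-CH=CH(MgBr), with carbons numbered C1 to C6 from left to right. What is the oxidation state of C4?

-1

Each bond to a more electronegative atom (O, N, halogen) counts +1, each bond to a less electronegative atom (H, metal, B, Si) counts −1, and each C–C bond counts 0.
C4 has a double bond to C (2×0 = 0), one bond to C (0), one bond to H (-1).
Oxidation state = 0 + 0 − 1 = -1.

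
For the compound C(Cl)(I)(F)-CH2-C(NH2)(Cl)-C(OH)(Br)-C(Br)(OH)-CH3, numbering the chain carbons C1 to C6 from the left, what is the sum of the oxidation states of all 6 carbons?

Bonds to more-electronegative neighbours contribute +1 each, bonds to H or metals contribute −1 each, and C–C bonds contribute 0. Tallying each carbon:
C1: 1C, 1F, 1Cl, 1I → 0 + 1 + 1 + 1 = +3
C2: 2C, 2H → 0 − 2 = -2
C3: 2C, 1N, 1Cl → 0 + 1 + 1 = +2
C4: 2C, 1O, 1Br → 0 + 1 + 1 = +2
C5: 2C, 1O, 1Br → 0 + 1 + 1 = +2
C6: 1C, 3H → 0 − 3 = -3
Sum = +3 − 2 + 2 + 2 + 2 − 3 = +4.

+4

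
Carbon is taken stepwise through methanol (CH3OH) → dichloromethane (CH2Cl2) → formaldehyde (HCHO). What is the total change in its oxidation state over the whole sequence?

+2

Carbon oxidation states along the series — methanol: -2, dichloromethane: 0, formaldehyde: 0.
Net change = 0 − (-2) = +2.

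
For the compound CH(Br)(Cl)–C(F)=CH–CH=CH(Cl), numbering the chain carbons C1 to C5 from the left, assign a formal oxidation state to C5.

Each bond to a more electronegative atom (O, N, halogen) counts +1, each bond to a less electronegative atom (H, metal, B, Si) counts −1, and each C–C bond counts 0.
C5 has a double bond to C (2×0 = 0), one bond to H (-1), one bond to Cl (+1).
Oxidation state = 0 − 1 + 1 = 0.

0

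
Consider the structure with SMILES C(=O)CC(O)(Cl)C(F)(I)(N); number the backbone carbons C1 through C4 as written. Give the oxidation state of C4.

+3

Count +1 for every bond to an atom more electronegative than carbon and −1 for every bond to one less electronegative; C–C bonds are 0.
C4 has one bond to C (0), one bond to F (+1), one bond to I (+1), one bond to N (+1).
Oxidation state = 0 + 1 + 1 + 1 = +3.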